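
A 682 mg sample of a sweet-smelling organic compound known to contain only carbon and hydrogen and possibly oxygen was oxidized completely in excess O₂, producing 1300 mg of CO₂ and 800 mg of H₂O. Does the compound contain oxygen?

yes

mol C = 1.30 g CO₂ ÷ 44.009 g/mol = 0.02954 mol
mol H = 2 × 0.800 g H₂O ÷ 18.015 g/mol = 0.08881 mol
C and H account for only 0.4443 g of the 0.682 g sample; the remaining 0.2377 g must be oxygen.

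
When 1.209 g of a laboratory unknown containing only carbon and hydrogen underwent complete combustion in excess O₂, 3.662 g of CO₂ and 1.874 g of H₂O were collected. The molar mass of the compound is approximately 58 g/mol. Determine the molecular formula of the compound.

mol C = 3.662 g CO₂ ÷ 44.009 g/mol = 0.083210 mol
mol H = 2 × 1.874 g H₂O ÷ 18.015 g/mol = 0.20805 mol
Divide by the smallest (0.083210 mol): C 1.000, H 2.500
Multiplying each by 2 gives whole numbers: C 2.00, H 5.00
Empirical formula: C2H5
Empirical-formula mass = 29.06 g/mol; 58 ÷ 29.06 ≈ 2, so the molecular formula is C4H10.

C4H10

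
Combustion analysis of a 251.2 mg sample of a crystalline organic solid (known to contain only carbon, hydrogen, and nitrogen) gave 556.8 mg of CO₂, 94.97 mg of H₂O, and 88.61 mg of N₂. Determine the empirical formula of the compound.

mol C = 0.5568 g CO₂ ÷ 44.009 g/mol = 0.012652 mol
mol H = 2 × 0.09497 g H₂O ÷ 18.015 g/mol = 0.010543 mol
mol N = 2 × 0.08861 g N₂ ÷ 28.014 g/mol = 0.0063261 mol
Divide by the smallest (0.0063261 mol): C 2.000, H 1.667, N 1.000
Multiplying each by 3 gives whole numbers: C 6.00, H 5.00, N 3.00

C6H5N3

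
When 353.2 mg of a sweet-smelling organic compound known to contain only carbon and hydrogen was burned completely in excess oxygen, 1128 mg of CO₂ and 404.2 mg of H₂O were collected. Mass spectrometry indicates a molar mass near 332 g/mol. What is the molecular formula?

mol C = 1.128 g CO₂ ÷ 44.009 g/mol = 0.025631 mol
mol H = 2 × 0.4042 g H₂O ÷ 18.015 g/mol = 0.044874 mol
Divide by the smallest (0.025631 mol): C 1.000, H 1.751
Multiplying each by 4 gives whole numbers: C 4.00, H 7.00
Empirical formula: C4H7
Empirical-formula mass = 55.10 g/mol; 332 ÷ 55.10 ≈ 6, so the molecular formula is C24H42.

C24H42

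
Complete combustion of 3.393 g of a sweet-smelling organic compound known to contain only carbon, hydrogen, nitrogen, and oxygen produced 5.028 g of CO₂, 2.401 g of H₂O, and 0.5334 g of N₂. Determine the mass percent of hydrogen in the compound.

7.92%

mol C = 5.028 g CO₂ ÷ 44.009 g/mol = 0.11425 mol
mol H = 2 × 2.401 g H₂O ÷ 18.015 g/mol = 0.26656 mol
mol N = 2 × 0.5334 g N₂ ÷ 28.014 g/mol = 0.038081 mol
mass O = 3.393 − (1.3722 + 0.26869 + 0.53340) = 1.2187 g → mol O = 1.2187 ÷ 15.999 = 0.076171 mol
mass % H = 0.26869 g ÷ 3.393 g × 100%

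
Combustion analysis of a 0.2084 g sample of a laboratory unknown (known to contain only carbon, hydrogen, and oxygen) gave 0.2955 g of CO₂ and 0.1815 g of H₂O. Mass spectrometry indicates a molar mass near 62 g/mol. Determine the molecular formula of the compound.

C2H6O2

mol C = 0.2955 g CO₂ ÷ 44.009 g/mol = 0.0067145 mol
mol H = 2 × 0.1815 g H₂O ÷ 18.015 g/mol = 0.020150 mol
mass O = 0.2084 − (0.080648 + 0.020311) = 0.10744 g → mol O = 0.10744 ÷ 15.999 = 0.0067155 mol
Divide by the smallest (0.0067145 mol): C 1.000, H 3.001, O 1.000
Empirical formula: CH3O
Empirical-formula mass = 31.03 g/mol; 62 ÷ 31.03 ≈ 2, so the molecular formula is C2H6O2.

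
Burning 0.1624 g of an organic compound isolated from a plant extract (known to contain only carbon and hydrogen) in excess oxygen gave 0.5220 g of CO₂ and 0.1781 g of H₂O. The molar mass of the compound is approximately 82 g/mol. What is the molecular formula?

C6H10

mol C = 0.5220 g CO₂ ÷ 44.009 g/mol = 0.011861 mol
mol H = 2 × 0.1781 g H₂O ÷ 18.015 g/mol = 0.019772 mol
Divide by the smallest (0.011861 mol): C 1.000, H 1.667
Multiplying each by 3 gives whole numbers: C 3.00, H 5.00
Empirical formula: C3H5
Empirical-formula mass = 41.07 g/mol; 82 ÷ 41.07 ≈ 2, so the molecular formula is C6H10.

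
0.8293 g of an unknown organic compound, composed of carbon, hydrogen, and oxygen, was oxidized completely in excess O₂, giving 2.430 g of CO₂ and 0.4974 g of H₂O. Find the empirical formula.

C8H8O

mol C = 2.430 g CO₂ ÷ 44.009 g/mol = 0.055216 mol
mol H = 2 × 0.4974 g H₂O ÷ 18.015 g/mol = 0.055221 mol
mass O = 0.8293 − (0.66320 + 0.055662) = 0.11044 g → mol O = 0.11044 ÷ 15.999 = 0.0069028 mol
Divide by the smallest (0.0069028 mol): C 7.999, H 8.000, O 1.000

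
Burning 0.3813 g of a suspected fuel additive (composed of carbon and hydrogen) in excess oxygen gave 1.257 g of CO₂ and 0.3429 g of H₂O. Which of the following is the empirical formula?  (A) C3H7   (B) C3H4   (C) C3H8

(B) C3H4

mol C = 1.257 g CO₂ ÷ 44.009 g/mol = 0.028562 mol
mol H = 2 × 0.3429 g H₂O ÷ 18.015 g/mol = 0.038068 mol
Divide by the smallest (0.028562 mol): C 1.000, H 1.333
Multiplying each by 3 gives whole numbers: C 3.00, H 4.00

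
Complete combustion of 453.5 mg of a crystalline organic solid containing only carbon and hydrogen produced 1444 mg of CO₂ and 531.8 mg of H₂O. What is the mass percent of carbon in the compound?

86.90%

mol C = 1.444 g CO₂ ÷ 44.009 g/mol = 0.032811 mol
mol H = 2 × 0.5318 g H₂O ÷ 18.015 g/mol = 0.059040 mol
mass % C = 0.39410 g ÷ 0.4535 g × 100%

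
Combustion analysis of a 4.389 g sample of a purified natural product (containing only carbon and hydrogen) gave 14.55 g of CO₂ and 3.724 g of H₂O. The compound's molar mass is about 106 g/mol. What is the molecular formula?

C8H10

mol C = 14.55 g CO₂ ÷ 44.009 g/mol = 0.33061 mol
mol H = 2 × 3.724 g H₂O ÷ 18.015 g/mol = 0.41343 mol
Divide by the smallest (0.33061 mol): C 1.000, H 1.251
Multiplying each by 4 gives whole numbers: C 4.00, H 5.00
Empirical formula: C4H5
Empirical-formula mass = 53.08 g/mol; 106 ÷ 53.08 ≈ 2, so the molecular formula is C8H10.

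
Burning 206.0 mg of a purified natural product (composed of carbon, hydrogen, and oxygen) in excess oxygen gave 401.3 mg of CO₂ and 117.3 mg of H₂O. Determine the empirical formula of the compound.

mol C = 0.4013 g CO₂ ÷ 44.009 g/mol = 0.0091186 mol
mol H = 2 × 0.1173 g H₂O ÷ 18.015 g/mol = 0.013022 mol
mass O = 0.2060 − (0.10952 + 0.013127) = 0.083350 g → mol O = 0.083350 ÷ 15.999 = 0.0052097 mol
Divide by the smallest (0.0052097 mol): C 1.750, H 2.500, O 1.000
Multiplying each by 4 gives whole numbers: C 7.00, H 10.00, O 4.00

C7H10O4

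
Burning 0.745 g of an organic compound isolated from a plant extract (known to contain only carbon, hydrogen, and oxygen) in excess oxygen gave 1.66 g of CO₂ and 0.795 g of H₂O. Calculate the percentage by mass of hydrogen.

11.9%

mol C = 1.66 g CO₂ ÷ 44.009 g/mol = 0.03772 mol
mol H = 2 × 0.795 g H₂O ÷ 18.015 g/mol = 0.08826 mol
mass O = 0.745 − (0.4530 + 0.08897) = 0.2030 g → mol O = 0.2030 ÷ 15.999 = 0.01269 mol
mass % H = 0.08897 g ÷ 0.745 g × 100%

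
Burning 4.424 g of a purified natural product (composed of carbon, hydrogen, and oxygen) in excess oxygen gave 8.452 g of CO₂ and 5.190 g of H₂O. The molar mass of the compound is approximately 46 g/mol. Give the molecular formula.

mol C = 8.452 g CO₂ ÷ 44.009 g/mol = 0.19205 mol
mol H = 2 × 5.190 g H₂O ÷ 18.015 g/mol = 0.57619 mol
mass O = 4.424 − (2.3067 + 0.58080) = 1.5365 g → mol O = 1.5365 ÷ 15.999 = 0.096035 mol
Divide by the smallest (0.096035 mol): C 2.000, H 6.000, O 1.000
Empirical formula: C2H6O
Empirical-formula mass = 46.07 g/mol; 46 ÷ 46.07 ≈ 1, so the molecular formula is C2H6O.

C2H6O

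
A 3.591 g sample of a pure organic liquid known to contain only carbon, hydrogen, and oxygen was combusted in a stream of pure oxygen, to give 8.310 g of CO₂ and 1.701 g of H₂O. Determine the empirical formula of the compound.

mol C = 8.310 g CO₂ ÷ 44.009 g/mol = 0.18883 mol
mol H = 2 × 1.701 g H₂O ÷ 18.015 g/mol = 0.18884 mol
mass O = 3.591 − (2.2680 + 0.19035) = 1.1327 g → mol O = 1.1327 ÷ 15.999 = 0.070796 mol
Divide by the smallest (0.070796 mol): C 2.667, H 2.667, O 1.000
Multiplying each by 3 gives whole numbers: C 8.00, H 8.00, O 3.00

C8H8O3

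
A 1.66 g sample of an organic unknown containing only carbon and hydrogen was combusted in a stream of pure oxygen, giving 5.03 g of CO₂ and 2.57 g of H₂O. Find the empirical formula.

C2H5

mol C = 5.03 g CO₂ ÷ 44.009 g/mol = 0.1143 mol
mol H = 2 × 2.57 g H₂O ÷ 18.015 g/mol = 0.2853 mol
Divide by the smallest (0.1143 mol): C 1.000, H 2.496
Multiplying each by 2 gives whole numbers: C 2.00, H 4.99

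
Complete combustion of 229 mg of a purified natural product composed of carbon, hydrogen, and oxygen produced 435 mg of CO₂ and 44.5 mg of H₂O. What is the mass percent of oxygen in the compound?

46.0%

mol C = 0.435 g CO₂ ÷ 44.009 g/mol = 0.009884 mol
mol H = 2 × 0.0445 g H₂O ÷ 18.015 g/mol = 0.004940 mol
mass O = 0.229 − (0.1187 + 0.004980) = 0.1053 g → mol O = 0.1053 ÷ 15.999 = 0.006582 mol
mass % O = 0.1053 g ÷ 0.229 g × 100%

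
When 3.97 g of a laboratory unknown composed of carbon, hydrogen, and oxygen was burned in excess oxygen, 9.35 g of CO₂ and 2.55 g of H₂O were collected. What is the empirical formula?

mol C = 9.35 g CO₂ ÷ 44.009 g/mol = 0.2125 mol
mol H = 2 × 2.55 g H₂O ÷ 18.015 g/mol = 0.2831 mol
mass O = 3.97 − (2.552 + 0.2854) = 1.133 g → mol O = 1.133 ÷ 15.999 = 0.07081 mol
Divide by the smallest (0.07081 mol): C 3.001, H 3.998, O 1.000

C3H4O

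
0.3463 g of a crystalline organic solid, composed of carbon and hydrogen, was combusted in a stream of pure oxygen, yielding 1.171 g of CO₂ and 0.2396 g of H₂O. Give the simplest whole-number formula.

mol C = 1.171 g CO₂ ÷ 44.009 g/mol = 0.026608 mol
mol H = 2 × 0.2396 g H₂O ÷ 18.015 g/mol = 0.026600 mol
Divide by the smallest (0.026600 mol): C 1.000, H 1.000

CH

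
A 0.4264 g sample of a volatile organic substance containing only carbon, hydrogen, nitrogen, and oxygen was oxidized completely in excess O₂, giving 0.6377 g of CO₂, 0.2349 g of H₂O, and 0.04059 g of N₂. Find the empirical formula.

mol C = 0.6377 g CO₂ ÷ 44.009 g/mol = 0.014490 mol
mol H = 2 × 0.2349 g H₂O ÷ 18.015 g/mol = 0.026078 mol
mol N = 2 × 0.04059 g N₂ ÷ 28.014 g/mol = 0.0028978 mol
mass O = 0.4264 − (0.17404 + 0.026287 + 0.040590) = 0.18548 g → mol O = 0.18548 ÷ 15.999 = 0.011593 mol
Divide by the smallest (0.0028978 mol): C 5.000, H 8.999, N 1.000, O 4.001

C5H9NO4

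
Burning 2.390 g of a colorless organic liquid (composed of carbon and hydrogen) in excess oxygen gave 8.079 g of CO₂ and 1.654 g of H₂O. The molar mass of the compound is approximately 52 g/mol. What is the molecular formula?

C4H4

mol C = 8.079 g CO₂ ÷ 44.009 g/mol = 0.18358 mol
mol H = 2 × 1.654 g H₂O ÷ 18.015 g/mol = 0.18362 mol
Divide by the smallest (0.18358 mol): C 1.000, H 1.000
Empirical formula: CH
Empirical-formula mass = 13.02 g/mol; 52 ÷ 13.02 ≈ 4, so the molecular formula is C4H4.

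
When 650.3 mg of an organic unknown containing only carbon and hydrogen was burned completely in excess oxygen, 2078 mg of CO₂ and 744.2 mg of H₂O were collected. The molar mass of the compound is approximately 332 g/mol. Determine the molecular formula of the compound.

C24H42

mol C = 2.078 g CO₂ ÷ 44.009 g/mol = 0.047218 mol
mol H = 2 × 0.7442 g H₂O ÷ 18.015 g/mol = 0.082620 mol
Divide by the smallest (0.047218 mol): C 1.000, H 1.750
Multiplying each by 4 gives whole numbers: C 4.00, H 7.00
Empirical formula: C4H7
Empirical-formula mass = 55.10 g/mol; 332 ÷ 55.10 ≈ 6, so the molecular formula is C24H42.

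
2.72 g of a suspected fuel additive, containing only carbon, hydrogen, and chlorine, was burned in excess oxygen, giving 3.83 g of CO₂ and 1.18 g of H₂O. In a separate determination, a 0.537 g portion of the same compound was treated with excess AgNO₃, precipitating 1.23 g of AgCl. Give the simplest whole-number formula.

mol C = 3.83 g CO₂ ÷ 44.009 g/mol = 0.08703 mol
mol H = 2 × 1.18 g H₂O ÷ 18.015 g/mol = 0.1310 mol
From the AgCl data: mol Cl per gram of compound = (1.23 ÷ 143.318) ÷ 0.537 = 0.01598 mol/g, so in the 2.72 g combustion sample mol Cl = 0.04347 mol
Divide by the smallest (0.04347 mol): C 2.002, H 3.014, Cl 1.000

C2H3Cl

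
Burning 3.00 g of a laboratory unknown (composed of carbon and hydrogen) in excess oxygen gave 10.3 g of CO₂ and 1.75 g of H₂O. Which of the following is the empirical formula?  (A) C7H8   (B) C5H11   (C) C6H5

(C) C6H5

mol C = 10.3 g CO₂ ÷ 44.009 g/mol = 0.2340 mol
mol H = 2 × 1.75 g H₂O ÷ 18.015 g/mol = 0.1943 mol
Divide by the smallest (0.1943 mol): C 1.205, H 1.000
Multiplying each by 5 gives whole numbers: C 6.02, H 5.00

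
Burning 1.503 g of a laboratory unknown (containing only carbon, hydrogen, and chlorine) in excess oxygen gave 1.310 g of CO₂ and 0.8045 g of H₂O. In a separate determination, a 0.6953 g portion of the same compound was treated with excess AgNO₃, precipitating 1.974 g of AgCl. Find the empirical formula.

CH3Cl

mol C = 1.310 g CO₂ ÷ 44.009 g/mol = 0.029767 mol
mol H = 2 × 0.8045 g H₂O ÷ 18.015 g/mol = 0.089314 mol
From the AgCl data: mol Cl per gram of compound = (1.974 ÷ 143.318) ÷ 0.6953 = 0.019810 mol/g, so in the 1.503 g combustion sample mol Cl = 0.029774 mol
Divide by the smallest (0.029767 mol): C 1.000, H 3.000, Cl 1.000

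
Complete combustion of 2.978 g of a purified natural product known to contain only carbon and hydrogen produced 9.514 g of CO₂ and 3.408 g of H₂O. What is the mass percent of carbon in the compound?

87.19%

mol C = 9.514 g CO₂ ÷ 44.009 g/mol = 0.21618 mol
mol H = 2 × 3.408 g H₂O ÷ 18.015 g/mol = 0.37835 mol
mass % C = 2.5966 g ÷ 2.978 g × 100%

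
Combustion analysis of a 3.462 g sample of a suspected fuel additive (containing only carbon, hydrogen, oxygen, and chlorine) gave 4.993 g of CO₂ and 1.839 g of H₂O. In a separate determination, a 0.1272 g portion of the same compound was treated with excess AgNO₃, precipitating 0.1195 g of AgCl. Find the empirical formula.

C5H9ClO3

mol C = 4.993 g CO₂ ÷ 44.009 g/mol = 0.11345 mol
mol H = 2 × 1.839 g H₂O ÷ 18.015 g/mol = 0.20416 mol
From the AgCl data: mol Cl per gram of compound = (0.1195 ÷ 143.318) ÷ 0.1272 = 0.0065551 mol/g, so in the 3.462 g combustion sample mol Cl = 0.022694 mol
mass O = 3.462 − (1.3627 + 0.20580 + 0.80450) = 1.0890 g → mol O = 1.0890 ÷ 15.999 = 0.068067 mol
Divide by the smallest (0.022694 mol): C 4.999, H 8.996, Cl 1.000, O 2.999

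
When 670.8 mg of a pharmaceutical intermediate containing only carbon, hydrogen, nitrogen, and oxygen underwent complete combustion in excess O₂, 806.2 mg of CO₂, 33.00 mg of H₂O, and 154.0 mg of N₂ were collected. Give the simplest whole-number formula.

mol C = 0.8062 g CO₂ ÷ 44.009 g/mol = 0.018319 mol
mol H = 2 × 0.03300 g H₂O ÷ 18.015 g/mol = 0.0036636 mol
mol N = 2 × 0.1540 g N₂ ÷ 28.014 g/mol = 0.010995 mol
mass O = 0.6708 − (0.22003 + 0.0036929 + 0.15400) = 0.29308 g → mol O = 0.29308 ÷ 15.999 = 0.018319 mol
Divide by the smallest (0.0036636 mol): C 5.000, H 1.000, N 3.001, O 5.000

C5HN3O5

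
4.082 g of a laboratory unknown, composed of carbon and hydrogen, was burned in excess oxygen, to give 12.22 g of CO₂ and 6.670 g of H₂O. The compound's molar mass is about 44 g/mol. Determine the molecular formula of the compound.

mol C = 12.22 g CO₂ ÷ 44.009 g/mol = 0.27767 mol
mol H = 2 × 6.670 g H₂O ÷ 18.015 g/mol = 0.74049 mol
Divide by the smallest (0.27767 mol): C 1.000, H 2.667
Multiplying each by 3 gives whole numbers: C 3.00, H 8.00
Empirical formula: C3H8
Empirical-formula mass = 44.10 g/mol; 44 ÷ 44.10 ≈ 1, so the molecular formula is C3H8.

C3H8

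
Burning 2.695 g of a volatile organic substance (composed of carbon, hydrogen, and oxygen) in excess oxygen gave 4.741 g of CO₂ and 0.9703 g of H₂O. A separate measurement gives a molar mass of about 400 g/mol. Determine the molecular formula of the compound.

mol C = 4.741 g CO₂ ÷ 44.009 g/mol = 0.10773 mol
mol H = 2 × 0.9703 g H₂O ÷ 18.015 g/mol = 0.10772 mol
mass O = 2.695 − (1.2939 + 0.10858) = 1.2925 g → mol O = 1.2925 ÷ 15.999 = 0.080786 mol
Divide by the smallest (0.080786 mol): C 1.333, H 1.333, O 1.000
Multiplying each by 3 gives whole numbers: C 4.00, H 4.00, O 3.00
Empirical formula: C4H4O3
Empirical-formula mass = 100.07 g/mol; 400 ÷ 100.07 ≈ 4, so the molecular formula is C16H16O12.

C16H16O12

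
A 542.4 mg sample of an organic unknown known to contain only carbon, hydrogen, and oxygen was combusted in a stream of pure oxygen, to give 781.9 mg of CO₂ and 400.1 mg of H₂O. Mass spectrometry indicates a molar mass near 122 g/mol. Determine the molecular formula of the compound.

mol C = 0.7819 g CO₂ ÷ 44.009 g/mol = 0.017767 mol
mol H = 2 × 0.4001 g H₂O ÷ 18.015 g/mol = 0.044419 mol
mass O = 0.5424 − (0.21340 + 0.044774) = 0.28423 g → mol O = 0.28423 ÷ 15.999 = 0.017765 mol
Divide by the smallest (0.017765 mol): C 1.000, H 2.500, O 1.000
Multiplying each by 2 gives whole numbers: C 2.00, H 5.00, O 2.00
Empirical formula: C2H5O2
Empirical-formula mass = 61.06 g/mol; 122 ÷ 61.06 ≈ 2, so the molecular formula is C4H10O4.

C4H10O4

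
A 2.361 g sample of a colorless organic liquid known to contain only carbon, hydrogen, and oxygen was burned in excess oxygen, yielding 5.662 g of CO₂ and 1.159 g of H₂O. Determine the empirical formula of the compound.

mol C = 5.662 g CO₂ ÷ 44.009 g/mol = 0.12866 mol
mol H = 2 × 1.159 g H₂O ÷ 18.015 g/mol = 0.12867 mol
mass O = 2.361 − (1.5453 + 0.12970) = 0.68602 g → mol O = 0.68602 ÷ 15.999 = 0.042879 mol
Divide by the smallest (0.042879 mol): C 3.000, H 3.001, O 1.000

C3H3O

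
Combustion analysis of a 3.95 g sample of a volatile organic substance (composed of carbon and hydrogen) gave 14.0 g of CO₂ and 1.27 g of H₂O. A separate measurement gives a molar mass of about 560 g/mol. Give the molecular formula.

C45H20

mol C = 14.0 g CO₂ ÷ 44.009 g/mol = 0.3181 mol
mol H = 2 × 1.27 g H₂O ÷ 18.015 g/mol = 0.1410 mol
Divide by the smallest (0.1410 mol): C 2.256, H 1.000
Multiplying each by 4 gives whole numbers: C 9.02, H 4.00
Empirical formula: C9H4
Empirical-formula mass = 112.13 g/mol; 560 ÷ 112.13 ≈ 5, so the molecular formula is C45H20.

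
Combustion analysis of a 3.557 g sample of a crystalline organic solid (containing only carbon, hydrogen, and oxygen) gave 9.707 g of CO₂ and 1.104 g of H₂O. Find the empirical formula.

C9H5O2

mol C = 9.707 g CO₂ ÷ 44.009 g/mol = 0.22057 mol
mol H = 2 × 1.104 g H₂O ÷ 18.015 g/mol = 0.12256 mol
mass O = 3.557 − (2.6492 + 0.12355) = 0.78421 g → mol O = 0.78421 ÷ 15.999 = 0.049016 mol
Divide by the smallest (0.049016 mol): C 4.500, H 2.501, O 1.000
Multiplying each by 2 gives whole numbers: C 9.00, H 5.00, O 2.00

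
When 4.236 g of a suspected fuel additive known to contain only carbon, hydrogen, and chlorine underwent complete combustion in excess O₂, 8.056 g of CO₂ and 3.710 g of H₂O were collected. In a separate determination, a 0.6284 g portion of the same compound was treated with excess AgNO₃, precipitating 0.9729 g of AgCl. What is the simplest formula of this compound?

C4H9Cl

mol C = 8.056 g CO₂ ÷ 44.009 g/mol = 0.18305 mol
mol H = 2 × 3.710 g H₂O ÷ 18.015 g/mol = 0.41188 mol
From the AgCl data: mol Cl per gram of compound = (0.9729 ÷ 143.318) ÷ 0.6284 = 0.010803 mol/g, so in the 4.236 g combustion sample mol Cl = 0.045760 mol
Divide by the smallest (0.045760 mol): C 4.000, H 9.001, Cl 1.000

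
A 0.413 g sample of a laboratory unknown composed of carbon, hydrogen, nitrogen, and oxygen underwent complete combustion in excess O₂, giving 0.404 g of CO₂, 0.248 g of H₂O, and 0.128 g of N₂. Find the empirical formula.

mol C = 0.404 g CO₂ ÷ 44.009 g/mol = 0.009180 mol
mol H = 2 × 0.248 g H₂O ÷ 18.015 g/mol = 0.02753 mol
mol N = 2 × 0.128 g N₂ ÷ 28.014 g/mol = 0.009138 mol
mass O = 0.413 − (0.1103 + 0.02775 + 0.1280) = 0.1470 g → mol O = 0.1470 ÷ 15.999 = 0.009187 mol
Divide by the smallest (0.009138 mol): C 1.005, H 3.013, N 1.000, O 1.005

CH3NO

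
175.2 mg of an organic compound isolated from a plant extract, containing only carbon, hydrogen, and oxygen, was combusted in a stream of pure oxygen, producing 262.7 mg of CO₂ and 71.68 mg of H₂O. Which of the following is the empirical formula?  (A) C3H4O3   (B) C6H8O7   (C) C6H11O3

(A) C3H4O3

mol C = 0.2627 g CO₂ ÷ 44.009 g/mol = 0.0059692 mol
mol H = 2 × 0.07168 g H₂O ÷ 18.015 g/mol = 0.0079578 mol
mass O = 0.1752 − (0.071696 + 0.0080215) = 0.095482 g → mol O = 0.095482 ÷ 15.999 = 0.0059680 mol
Divide by the smallest (0.0059680 mol): C 1.000, H 1.333, O 1.000
Multiplying each by 3 gives whole numbers: C 3.00, H 4.00, O 3.00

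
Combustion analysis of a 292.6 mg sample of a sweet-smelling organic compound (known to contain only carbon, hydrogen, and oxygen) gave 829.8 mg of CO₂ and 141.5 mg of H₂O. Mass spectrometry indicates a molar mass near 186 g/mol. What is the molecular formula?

mol C = 0.8298 g CO₂ ÷ 44.009 g/mol = 0.018855 mol
mol H = 2 × 0.1415 g H₂O ÷ 18.015 g/mol = 0.015709 mol
mass O = 0.2926 − (0.22647 + 0.015835) = 0.050295 g → mol O = 0.050295 ÷ 15.999 = 0.0031436 mol
Divide by the smallest (0.0031436 mol): C 5.998, H 4.997, O 1.000
Empirical formula: C6H5O
Empirical-formula mass = 93.11 g/mol; 186 ÷ 93.11 ≈ 2, so the molecular formula is C12H10O2.

C12H10O2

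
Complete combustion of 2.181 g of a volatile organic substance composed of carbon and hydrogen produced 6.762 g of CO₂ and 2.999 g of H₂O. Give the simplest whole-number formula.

C6H13

mol C = 6.762 g CO₂ ÷ 44.009 g/mol = 0.15365 mol
mol H = 2 × 2.999 g H₂O ÷ 18.015 g/mol = 0.33294 mol
Divide by the smallest (0.15365 mol): C 1.000, H 2.167
Multiplying each by 6 gives whole numbers: C 6.00, H 13.00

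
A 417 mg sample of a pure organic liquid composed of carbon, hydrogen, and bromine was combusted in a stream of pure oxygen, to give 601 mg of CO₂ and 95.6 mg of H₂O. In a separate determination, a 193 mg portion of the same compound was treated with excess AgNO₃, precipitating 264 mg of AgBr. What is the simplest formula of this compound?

mol C = 0.601 g CO₂ ÷ 44.009 g/mol = 0.01366 mol
mol H = 2 × 0.0956 g H₂O ÷ 18.015 g/mol = 0.01061 mol
From the AgBr data: mol Br per gram of compound = (0.264 ÷ 187.772) ÷ 0.193 = 0.007285 mol/g, so in the 0.417 g combustion sample mol Br = 0.003038 mol
Divide by the smallest (0.003038 mol): C 4.496, H 3.494, Br 1.000
Multiplying each by 2 gives whole numbers: C 8.99, H 6.99, Br 2.00

C9H7Br2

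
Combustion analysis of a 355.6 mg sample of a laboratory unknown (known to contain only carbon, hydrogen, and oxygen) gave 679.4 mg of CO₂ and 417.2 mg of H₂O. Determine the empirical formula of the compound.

C2H6O

mol C = 0.6794 g CO₂ ÷ 44.009 g/mol = 0.015438 mol
mol H = 2 × 0.4172 g H₂O ÷ 18.015 g/mol = 0.046317 mol
mass O = 0.3556 − (0.18542 + 0.046687) = 0.12349 g → mol O = 0.12349 ÷ 15.999 = 0.0077186 mol
Divide by the smallest (0.0077186 mol): C 2.000, H 6.001, O 1.000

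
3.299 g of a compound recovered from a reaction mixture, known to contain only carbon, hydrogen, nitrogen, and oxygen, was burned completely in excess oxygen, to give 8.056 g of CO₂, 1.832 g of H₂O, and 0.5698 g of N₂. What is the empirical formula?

mol C = 8.056 g CO₂ ÷ 44.009 g/mol = 0.18305 mol
mol H = 2 × 1.832 g H₂O ÷ 18.015 g/mol = 0.20339 mol
mol N = 2 × 0.5698 g N₂ ÷ 28.014 g/mol = 0.040680 mol
mass O = 3.299 − (2.1987 + 0.20501 + 0.56980) = 0.32553 g → mol O = 0.32553 ÷ 15.999 = 0.020347 mol
Divide by the smallest (0.020347 mol): C 8.997, H 9.996, N 1.999, O 1.000

C9H10N2O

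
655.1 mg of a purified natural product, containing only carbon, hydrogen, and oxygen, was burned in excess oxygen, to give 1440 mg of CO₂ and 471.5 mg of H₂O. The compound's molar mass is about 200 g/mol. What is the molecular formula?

C10H16O4

mol C = 1.440 g CO₂ ÷ 44.009 g/mol = 0.032721 mol
mol H = 2 × 0.4715 g H₂O ÷ 18.015 g/mol = 0.052345 mol
mass O = 0.6551 − (0.39301 + 0.052764) = 0.20933 g → mol O = 0.20933 ÷ 15.999 = 0.013084 mol
Divide by the smallest (0.013084 mol): C 2.501, H 4.001, O 1.000
Multiplying each by 2 gives whole numbers: C 5.00, H 8.00, O 2.00
Empirical formula: C5H8O2
Empirical-formula mass = 100.12 g/mol; 200 ÷ 100.12 ≈ 2, so the molecular formula is C10H16O4.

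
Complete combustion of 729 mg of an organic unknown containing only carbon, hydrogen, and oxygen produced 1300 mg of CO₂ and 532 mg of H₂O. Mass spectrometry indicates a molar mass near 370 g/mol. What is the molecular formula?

C15H30O10

mol C = 1.30 g CO₂ ÷ 44.009 g/mol = 0.02954 mol
mol H = 2 × 0.532 g H₂O ÷ 18.015 g/mol = 0.05906 mol
mass O = 0.729 − (0.3548 + 0.05953) = 0.3147 g → mol O = 0.3147 ÷ 15.999 = 0.01967 mol
Divide by the smallest (0.01967 mol): C 1.502, H 3.003, O 1.000
Multiplying each by 2 gives whole numbers: C 3.00, H 6.01, O 2.00
Empirical formula: C3H6O2
Empirical-formula mass = 74.08 g/mol; 370 ÷ 74.08 ≈ 5, so the molecular formula is C15H30O10.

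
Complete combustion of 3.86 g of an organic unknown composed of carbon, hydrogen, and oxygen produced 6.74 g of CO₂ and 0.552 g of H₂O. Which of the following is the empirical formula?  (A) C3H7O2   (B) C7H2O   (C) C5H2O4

mol C = 6.74 g CO₂ ÷ 44.009 g/mol = 0.1532 mol
mol H = 2 × 0.552 g H₂O ÷ 18.015 g/mol = 0.06128 mol
mass O = 3.86 − (1.839 + 0.06177) = 1.959 g → mol O = 1.959 ÷ 15.999 = 0.1224 mol
Divide by the smallest (0.06128 mol): C 2.499, H 1.000, O 1.998
Multiplying each by 2 gives whole numbers: C 5.00, H 2.00, O 4.00

(C) C5H2O4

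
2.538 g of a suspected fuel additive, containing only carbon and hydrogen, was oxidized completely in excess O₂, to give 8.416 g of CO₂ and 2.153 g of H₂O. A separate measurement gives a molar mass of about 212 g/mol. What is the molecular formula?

C16H20

mol C = 8.416 g CO₂ ÷ 44.009 g/mol = 0.19123 mol
mol H = 2 × 2.153 g H₂O ÷ 18.015 g/mol = 0.23902 mol
Divide by the smallest (0.19123 mol): C 1.000, H 1.250
Multiplying each by 4 gives whole numbers: C 4.00, H 5.00
Empirical formula: C4H5
Empirical-formula mass = 53.08 g/mol; 212 ÷ 53.08 ≈ 4, so the molecular formula is C16H20.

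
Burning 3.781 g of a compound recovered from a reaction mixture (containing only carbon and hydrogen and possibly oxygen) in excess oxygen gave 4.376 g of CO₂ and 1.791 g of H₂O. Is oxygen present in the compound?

mol C = 4.376 g CO₂ ÷ 44.009 g/mol = 0.099434 mol
mol H = 2 × 1.791 g H₂O ÷ 18.015 g/mol = 0.19883 mol
C and H account for only 1.3947 g of the 3.781 g sample; the remaining 2.3863 g must be oxygen.

yes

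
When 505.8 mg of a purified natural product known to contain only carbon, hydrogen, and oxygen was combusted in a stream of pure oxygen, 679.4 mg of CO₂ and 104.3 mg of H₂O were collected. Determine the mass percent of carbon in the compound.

mol C = 0.6794 g CO₂ ÷ 44.009 g/mol = 0.015438 mol
mol H = 2 × 0.1043 g H₂O ÷ 18.015 g/mol = 0.011579 mol
mass O = 0.5058 − (0.18542 + 0.011672) = 0.30871 g → mol O = 0.30871 ÷ 15.999 = 0.019295 mol
mass % C = 0.18542 g ÷ 0.5058 g × 100%

36.66%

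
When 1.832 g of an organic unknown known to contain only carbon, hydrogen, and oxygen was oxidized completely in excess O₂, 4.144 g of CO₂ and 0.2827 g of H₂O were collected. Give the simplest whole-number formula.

C9H3O4

mol C = 4.144 g CO₂ ÷ 44.009 g/mol = 0.094163 mol
mol H = 2 × 0.2827 g H₂O ÷ 18.015 g/mol = 0.031385 mol
mass O = 1.832 − (1.1310 + 0.031636) = 0.66938 g → mol O = 0.66938 ÷ 15.999 = 0.041839 mol
Divide by the smallest (0.031385 mol): C 3.000, H 1.000, O 1.333
Multiplying each by 3 gives whole numbers: C 9.00, H 3.00, O 4.00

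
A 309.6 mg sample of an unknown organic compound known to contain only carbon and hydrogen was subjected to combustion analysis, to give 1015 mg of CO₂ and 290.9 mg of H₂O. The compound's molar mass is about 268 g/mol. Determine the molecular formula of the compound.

mol C = 1.015 g CO₂ ÷ 44.009 g/mol = 0.023063 mol
mol H = 2 × 0.2909 g H₂O ÷ 18.015 g/mol = 0.032295 mol
Divide by the smallest (0.023063 mol): C 1.000, H 1.400
Multiplying each by 5 gives whole numbers: C 5.00, H 7.00
Empirical formula: C5H7
Empirical-formula mass = 67.11 g/mol; 268 ÷ 67.11 ≈ 4, so the molecular formula is C20H28.

C20H28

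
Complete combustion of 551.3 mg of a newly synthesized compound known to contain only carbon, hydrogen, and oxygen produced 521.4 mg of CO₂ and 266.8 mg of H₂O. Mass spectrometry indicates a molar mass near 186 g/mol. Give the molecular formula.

C4H10O8

mol C = 0.5214 g CO₂ ÷ 44.009 g/mol = 0.011848 mol
mol H = 2 × 0.2668 g H₂O ÷ 18.015 g/mol = 0.029620 mol
mass O = 0.5513 − (0.14230 + 0.029857) = 0.37914 g → mol O = 0.37914 ÷ 15.999 = 0.023698 mol
Divide by the smallest (0.011848 mol): C 1.000, H 2.500, O 2.000
Multiplying each by 2 gives whole numbers: C 2.00, H 5.00, O 4.00
Empirical formula: C2H5O4
Empirical-formula mass = 93.06 g/mol; 186 ÷ 93.06 ≈ 2, so the molecular formula is C4H10O8.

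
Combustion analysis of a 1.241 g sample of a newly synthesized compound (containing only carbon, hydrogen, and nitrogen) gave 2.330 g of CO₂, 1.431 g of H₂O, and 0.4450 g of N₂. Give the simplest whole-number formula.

mol C = 2.330 g CO₂ ÷ 44.009 g/mol = 0.052944 mol
mol H = 2 × 1.431 g H₂O ÷ 18.015 g/mol = 0.15887 mol
mol N = 2 × 0.4450 g N₂ ÷ 28.014 g/mol = 0.031770 mol
Divide by the smallest (0.031770 mol): C 1.666, H 5.001, N 1.000
Multiplying each by 3 gives whole numbers: C 5.00, H 15.00, N 3.00

C5H15N3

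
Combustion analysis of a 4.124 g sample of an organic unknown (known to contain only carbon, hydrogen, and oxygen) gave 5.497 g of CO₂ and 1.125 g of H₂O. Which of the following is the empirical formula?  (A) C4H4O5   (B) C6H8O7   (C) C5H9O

(A) C4H4O5

mol C = 5.497 g CO₂ ÷ 44.009 g/mol = 0.12491 mol
mol H = 2 × 1.125 g H₂O ÷ 18.015 g/mol = 0.12490 mol
mass O = 4.124 − (1.5002 + 0.12590) = 2.4979 g → mol O = 2.4979 ÷ 15.999 = 0.15613 mol
Divide by the smallest (0.12490 mol): C 1.000, H 1.000, O 1.250
Multiplying each by 4 gives whole numbers: C 4.00, H 4.00, O 5.00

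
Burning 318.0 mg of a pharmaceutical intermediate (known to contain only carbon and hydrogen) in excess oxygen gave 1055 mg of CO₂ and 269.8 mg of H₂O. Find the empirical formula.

mol C = 1.055 g CO₂ ÷ 44.009 g/mol = 0.023972 mol
mol H = 2 × 0.2698 g H₂O ÷ 18.015 g/mol = 0.029953 mol
Divide by the smallest (0.023972 mol): C 1.000, H 1.249
Multiplying each by 4 gives whole numbers: C 4.00, H 5.00

C4H5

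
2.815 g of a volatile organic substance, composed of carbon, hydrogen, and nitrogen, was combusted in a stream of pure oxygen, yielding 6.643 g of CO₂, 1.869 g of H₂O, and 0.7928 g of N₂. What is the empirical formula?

C8H11N3

mol C = 6.643 g CO₂ ÷ 44.009 g/mol = 0.15095 mol
mol H = 2 × 1.869 g H₂O ÷ 18.015 g/mol = 0.20749 mol
mol N = 2 × 0.7928 g N₂ ÷ 28.014 g/mol = 0.056600 mol
Divide by the smallest (0.056600 mol): C 2.667, H 3.666, N 1.000
Multiplying each by 3 gives whole numbers: C 8.00, H 11.00, N 3.00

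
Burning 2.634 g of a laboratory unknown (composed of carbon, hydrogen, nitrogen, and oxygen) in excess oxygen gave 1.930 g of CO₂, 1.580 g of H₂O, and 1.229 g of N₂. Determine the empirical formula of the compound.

CH4N2O

mol C = 1.930 g CO₂ ÷ 44.009 g/mol = 0.043855 mol
mol H = 2 × 1.580 g H₂O ÷ 18.015 g/mol = 0.17541 mol
mol N = 2 × 1.229 g N₂ ÷ 28.014 g/mol = 0.087742 mol
mass O = 2.634 − (0.52674 + 0.17681 + 1.2290) = 0.70145 g → mol O = 0.70145 ÷ 15.999 = 0.043843 mol
Divide by the smallest (0.043843 mol): C 1.000, H 4.001, N 2.001, O 1.000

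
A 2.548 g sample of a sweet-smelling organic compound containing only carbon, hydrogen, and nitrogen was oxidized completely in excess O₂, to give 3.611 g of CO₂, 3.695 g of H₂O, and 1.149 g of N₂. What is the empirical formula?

CH5N

mol C = 3.611 g CO₂ ÷ 44.009 g/mol = 0.082051 mol
mol H = 2 × 3.695 g H₂O ÷ 18.015 g/mol = 0.41021 mol
mol N = 2 × 1.149 g N₂ ÷ 28.014 g/mol = 0.082030 mol
Divide by the smallest (0.082030 mol): C 1.000, H 5.001, N 1.000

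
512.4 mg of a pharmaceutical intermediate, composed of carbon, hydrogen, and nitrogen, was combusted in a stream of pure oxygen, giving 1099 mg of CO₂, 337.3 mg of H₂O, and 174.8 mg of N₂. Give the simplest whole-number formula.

mol C = 1.099 g CO₂ ÷ 44.009 g/mol = 0.024972 mol
mol H = 2 × 0.3373 g H₂O ÷ 18.015 g/mol = 0.037447 mol
mol N = 2 × 0.1748 g N₂ ÷ 28.014 g/mol = 0.012479 mol
Divide by the smallest (0.012479 mol): C 2.001, H 3.001, N 1.000

C2H3N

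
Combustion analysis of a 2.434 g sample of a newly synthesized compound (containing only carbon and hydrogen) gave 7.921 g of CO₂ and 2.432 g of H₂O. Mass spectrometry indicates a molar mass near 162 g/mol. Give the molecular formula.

C12H18

mol C = 7.921 g CO₂ ÷ 44.009 g/mol = 0.17999 mol
mol H = 2 × 2.432 g H₂O ÷ 18.015 g/mol = 0.27000 mol
Divide by the smallest (0.17999 mol): C 1.000, H 1.500
Multiplying each by 2 gives whole numbers: C 2.00, H 3.00
Empirical formula: C2H3
Empirical-formula mass = 27.05 g/mol; 162 ÷ 27.05 ≈ 6, so the molecular formula is C12H18.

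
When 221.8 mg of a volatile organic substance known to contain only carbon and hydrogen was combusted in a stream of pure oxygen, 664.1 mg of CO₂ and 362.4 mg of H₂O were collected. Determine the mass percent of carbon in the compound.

81.72%

mol C = 0.6641 g CO₂ ÷ 44.009 g/mol = 0.015090 mol
mol H = 2 × 0.3624 g H₂O ÷ 18.015 g/mol = 0.040233 mol
mass % C = 0.18125 g ÷ 0.2218 g × 100%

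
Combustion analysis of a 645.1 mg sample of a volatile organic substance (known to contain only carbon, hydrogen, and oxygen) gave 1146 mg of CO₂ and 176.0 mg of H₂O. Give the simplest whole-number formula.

mol C = 1.146 g CO₂ ÷ 44.009 g/mol = 0.026040 mol
mol H = 2 × 0.1760 g H₂O ÷ 18.015 g/mol = 0.019539 mol
mass O = 0.6451 − (0.31277 + 0.019696) = 0.31264 g → mol O = 0.31264 ÷ 15.999 = 0.019541 mol
Divide by the smallest (0.019539 mol): C 1.333, H 1.000, O 1.000
Multiplying each by 3 gives whole numbers: C 4.00, H 3.00, O 3.00

C4H3O3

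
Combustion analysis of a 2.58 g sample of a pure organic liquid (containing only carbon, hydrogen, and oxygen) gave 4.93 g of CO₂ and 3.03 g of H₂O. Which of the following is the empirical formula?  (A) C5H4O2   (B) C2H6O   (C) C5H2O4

(B) C2H6O

mol C = 4.93 g CO₂ ÷ 44.009 g/mol = 0.1120 mol
mol H = 2 × 3.03 g H₂O ÷ 18.015 g/mol = 0.3364 mol
mass O = 2.58 − (1.346 + 0.3391) = 0.8954 g → mol O = 0.8954 ÷ 15.999 = 0.05597 mol
Divide by the smallest (0.05597 mol): C 2.002, H 6.010, O 1.000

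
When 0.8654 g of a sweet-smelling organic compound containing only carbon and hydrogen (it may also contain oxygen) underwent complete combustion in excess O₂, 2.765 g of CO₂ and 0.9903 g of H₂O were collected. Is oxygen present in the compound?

no

mol C = 2.765 g CO₂ ÷ 44.009 g/mol = 0.062828 mol
mol H = 2 × 0.9903 g H₂O ÷ 18.015 g/mol = 0.10994 mol
C and H together account for 0.86545 g — essentially the entire 0.8654 g sample — so the compound contains no oxygen.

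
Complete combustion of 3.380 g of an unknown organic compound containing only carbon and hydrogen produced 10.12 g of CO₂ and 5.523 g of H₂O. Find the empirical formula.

C3H8

mol C = 10.12 g CO₂ ÷ 44.009 g/mol = 0.22995 mol
mol H = 2 × 5.523 g H₂O ÷ 18.015 g/mol = 0.61316 mol
Divide by the smallest (0.22995 mol): C 1.000, H 2.666
Multiplying each by 3 gives whole numbers: C 3.00, H 8.00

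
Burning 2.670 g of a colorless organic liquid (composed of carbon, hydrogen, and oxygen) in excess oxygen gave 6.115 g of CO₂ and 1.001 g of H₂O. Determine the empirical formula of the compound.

C5H4O2

mol C = 6.115 g CO₂ ÷ 44.009 g/mol = 0.13895 mol
mol H = 2 × 1.001 g H₂O ÷ 18.015 g/mol = 0.11113 mol
mass O = 2.670 − (1.6689 + 0.11202) = 0.88907 g → mol O = 0.88907 ÷ 15.999 = 0.055570 mol
Divide by the smallest (0.055570 mol): C 2.500, H 2.000, O 1.000
Multiplying each by 2 gives whole numbers: C 5.00, H 4.00, O 2.00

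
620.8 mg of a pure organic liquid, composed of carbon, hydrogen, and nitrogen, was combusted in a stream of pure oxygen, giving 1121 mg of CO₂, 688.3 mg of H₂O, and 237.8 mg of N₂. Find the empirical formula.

C3H9N2

mol C = 1.121 g CO₂ ÷ 44.009 g/mol = 0.025472 mol
mol H = 2 × 0.6883 g H₂O ÷ 18.015 g/mol = 0.076414 mol
mol N = 2 × 0.2378 g N₂ ÷ 28.014 g/mol = 0.016977 mol
Divide by the smallest (0.016977 mol): C 1.500, H 4.501, N 1.000
Multiplying each by 2 gives whole numbers: C 3.00, H 9.00, N 2.00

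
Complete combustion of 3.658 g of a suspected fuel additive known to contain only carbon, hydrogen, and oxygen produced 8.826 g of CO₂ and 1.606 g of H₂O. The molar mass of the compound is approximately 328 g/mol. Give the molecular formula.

mol C = 8.826 g CO₂ ÷ 44.009 g/mol = 0.20055 mol
mol H = 2 × 1.606 g H₂O ÷ 18.015 g/mol = 0.17830 mol
mass O = 3.658 − (2.4088 + 0.17972) = 1.0695 g → mol O = 1.0695 ÷ 15.999 = 0.066846 mol
Divide by the smallest (0.066846 mol): C 3.000, H 2.667, O 1.000
Multiplying each by 3 gives whole numbers: C 9.00, H 8.00, O 3.00
Empirical formula: C9H8O3
Empirical-formula mass = 164.16 g/mol; 328 ÷ 164.16 ≈ 2, so the molecular formula is C18H16O6.

C18H16O6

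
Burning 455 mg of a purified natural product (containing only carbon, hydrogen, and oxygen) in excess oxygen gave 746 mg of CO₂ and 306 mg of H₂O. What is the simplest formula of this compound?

mol C = 0.746 g CO₂ ÷ 44.009 g/mol = 0.01695 mol
mol H = 2 × 0.306 g H₂O ÷ 18.015 g/mol = 0.03397 mol
mass O = 0.455 − (0.2036 + 0.03424) = 0.2172 g → mol O = 0.2172 ÷ 15.999 = 0.01357 mol
Divide by the smallest (0.01357 mol): C 1.249, H 2.503, O 1.000
Multiplying each by 4 gives whole numbers: C 5.00, H 10.01, O 4.00

C5H10O4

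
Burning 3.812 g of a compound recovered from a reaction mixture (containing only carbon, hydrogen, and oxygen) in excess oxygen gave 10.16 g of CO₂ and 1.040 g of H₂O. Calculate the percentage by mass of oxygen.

mol C = 10.16 g CO₂ ÷ 44.009 g/mol = 0.23086 mol
mol H = 2 × 1.040 g H₂O ÷ 18.015 g/mol = 0.11546 mol
mass O = 3.812 − (2.7729 + 0.11638) = 0.92274 g → mol O = 0.92274 ÷ 15.999 = 0.057675 mol
mass % O = 0.92274 g ÷ 3.812 g × 100%

24.21%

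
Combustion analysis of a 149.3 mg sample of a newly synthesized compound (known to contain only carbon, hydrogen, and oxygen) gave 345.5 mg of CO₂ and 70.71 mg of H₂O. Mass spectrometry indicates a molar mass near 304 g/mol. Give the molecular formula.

C16H16O6

mol C = 0.3455 g CO₂ ÷ 44.009 g/mol = 0.0078507 mol
mol H = 2 × 0.07071 g H₂O ÷ 18.015 g/mol = 0.0078501 mol
mass O = 0.1493 − (0.094294 + 0.0079129) = 0.047093 g → mol O = 0.047093 ÷ 15.999 = 0.0029435 mol
Divide by the smallest (0.0029435 mol): C 2.667, H 2.667, O 1.000
Multiplying each by 3 gives whole numbers: C 8.00, H 8.00, O 3.00
Empirical formula: C8H8O3
Empirical-formula mass = 152.15 g/mol; 304 ÷ 152.15 ≈ 2, so the molecular formula is C16H16O6.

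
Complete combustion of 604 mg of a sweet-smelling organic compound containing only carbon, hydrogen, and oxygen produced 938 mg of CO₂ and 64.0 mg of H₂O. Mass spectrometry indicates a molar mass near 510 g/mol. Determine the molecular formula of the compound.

mol C = 0.938 g CO₂ ÷ 44.009 g/mol = 0.02131 mol
mol H = 2 × 0.0640 g H₂O ÷ 18.015 g/mol = 0.007105 mol
mass O = 0.604 − (0.2560 + 0.007162) = 0.3408 g → mol O = 0.3408 ÷ 15.999 = 0.02130 mol
Divide by the smallest (0.007105 mol): C 3.000, H 1.000, O 2.998
Empirical formula: C3HO3
Empirical-formula mass = 85.04 g/mol; 510 ÷ 85.04 ≈ 6, so the molecular formula is C18H6O18.

C18H6O18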